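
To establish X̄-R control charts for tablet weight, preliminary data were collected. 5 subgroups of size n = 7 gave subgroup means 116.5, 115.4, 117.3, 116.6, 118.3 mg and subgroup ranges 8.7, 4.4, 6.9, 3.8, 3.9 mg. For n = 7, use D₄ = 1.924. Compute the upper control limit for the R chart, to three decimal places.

R̄ = (8.7 + 4.4 + 6.9 + 3.8 + 3.9) / 5 = 27.7000 / 5 = 5.5400
UCL_R = D₄·R̄ = 1.924 × 5.5400 = 10.6590

10.659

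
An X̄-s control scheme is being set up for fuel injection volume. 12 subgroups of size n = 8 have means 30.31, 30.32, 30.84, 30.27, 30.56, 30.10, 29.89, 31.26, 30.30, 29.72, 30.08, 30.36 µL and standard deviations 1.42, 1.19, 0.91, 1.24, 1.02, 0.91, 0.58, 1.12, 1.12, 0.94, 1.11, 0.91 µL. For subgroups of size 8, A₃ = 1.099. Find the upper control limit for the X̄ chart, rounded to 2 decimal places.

31.48

X̄̄ = (30.31 + 30.32 + 30.84 + 30.27 + 30.56 + 30.10 + 29.89 + 31.26 + 30.30 + 29.72 + 30.08 + 30.36) / 12 = 30.3342
s̄ = (1.42 + 1.19 + 0.91 + 1.24 + 1.02 + 0.91 + 0.58 + 1.12 + 1.12 + 0.94 + 1.11 + 0.91) / 12 = 1.0392
UCL = X̄̄ + A₃·s̄ = 30.3342 + 1.099 × 1.0392 = 31.4762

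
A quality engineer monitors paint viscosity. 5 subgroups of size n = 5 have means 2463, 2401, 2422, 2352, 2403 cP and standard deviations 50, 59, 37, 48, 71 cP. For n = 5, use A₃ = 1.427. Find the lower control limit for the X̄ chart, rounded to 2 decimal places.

2332.57

X̄̄ = (2463 + 2401 + 2422 + 2352 + 2403) / 5 = 2408.2000
s̄ = (50 + 59 + 37 + 48 + 71) / 5 = 53.0000
LCL = X̄̄ − A₃·s̄ = 2408.2000 − 1.427 × 53.0000 = 2332.5690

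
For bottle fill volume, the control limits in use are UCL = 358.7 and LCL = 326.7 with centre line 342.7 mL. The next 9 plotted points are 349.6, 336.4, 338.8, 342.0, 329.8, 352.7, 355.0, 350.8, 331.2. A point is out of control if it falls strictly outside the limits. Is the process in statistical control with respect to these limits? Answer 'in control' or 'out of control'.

All 9 points lie within [326.7, 358.7].

in control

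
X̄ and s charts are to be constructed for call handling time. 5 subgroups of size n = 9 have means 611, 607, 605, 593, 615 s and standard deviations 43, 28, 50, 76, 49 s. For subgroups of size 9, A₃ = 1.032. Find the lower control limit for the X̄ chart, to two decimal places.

555.43

X̄̄ = (611 + 607 + 605 + 593 + 615) / 5 = 606.2000
s̄ = (43 + 28 + 50 + 76 + 49) / 5 = 49.2000
LCL = X̄̄ − A₃·s̄ = 606.2000 − 1.032 × 49.2000 = 555.4256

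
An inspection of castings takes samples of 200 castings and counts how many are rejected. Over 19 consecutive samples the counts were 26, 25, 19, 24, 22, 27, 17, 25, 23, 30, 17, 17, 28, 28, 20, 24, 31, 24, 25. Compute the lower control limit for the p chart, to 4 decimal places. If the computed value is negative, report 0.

p̄ = Σdᵢ / (k·n) = 452 / (19 × 200) = 0.11895
LCL = p̄ − 3·√(p̄(1−p̄)/n) = 0.11895 − 3 × 0.02289 = 0.05027

0.0503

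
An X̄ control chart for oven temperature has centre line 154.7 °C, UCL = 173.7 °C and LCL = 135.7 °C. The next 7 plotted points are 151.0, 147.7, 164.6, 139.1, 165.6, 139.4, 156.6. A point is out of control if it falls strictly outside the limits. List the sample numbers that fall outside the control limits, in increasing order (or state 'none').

All 7 points lie within [135.7, 173.7].

none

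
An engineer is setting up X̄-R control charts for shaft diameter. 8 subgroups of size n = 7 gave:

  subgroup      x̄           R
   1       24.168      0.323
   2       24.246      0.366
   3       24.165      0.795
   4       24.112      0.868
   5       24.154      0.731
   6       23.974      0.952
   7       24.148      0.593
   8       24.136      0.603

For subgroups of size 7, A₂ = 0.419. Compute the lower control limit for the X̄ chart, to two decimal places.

23.86

X̄̄ = (24.168 + 24.246 + 24.165 + 24.112 + 24.154 + 23.974 + 24.148 + 24.136) / 8 = 193.1030 / 8 = 24.1379
R̄ = (0.323 + 0.366 + 0.795 + 0.868 + 0.731 + 0.952 + 0.593 + 0.603) / 8 = 5.2310 / 8 = 0.6539
LCL = X̄̄ − A₂·R̄ = 24.1379 − 0.419 × 0.6539 = 23.8639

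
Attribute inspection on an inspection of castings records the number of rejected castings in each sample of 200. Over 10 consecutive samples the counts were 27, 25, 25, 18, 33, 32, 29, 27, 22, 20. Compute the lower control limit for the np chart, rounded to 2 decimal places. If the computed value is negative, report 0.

11.58

p̄ = Σdᵢ / (k·n) = 258 / (10 × 200) = 0.12900
LCL = np̄ − 3·√(np̄(1−p̄)) = 25.8000 − 3 × 4.7404 = 11.5787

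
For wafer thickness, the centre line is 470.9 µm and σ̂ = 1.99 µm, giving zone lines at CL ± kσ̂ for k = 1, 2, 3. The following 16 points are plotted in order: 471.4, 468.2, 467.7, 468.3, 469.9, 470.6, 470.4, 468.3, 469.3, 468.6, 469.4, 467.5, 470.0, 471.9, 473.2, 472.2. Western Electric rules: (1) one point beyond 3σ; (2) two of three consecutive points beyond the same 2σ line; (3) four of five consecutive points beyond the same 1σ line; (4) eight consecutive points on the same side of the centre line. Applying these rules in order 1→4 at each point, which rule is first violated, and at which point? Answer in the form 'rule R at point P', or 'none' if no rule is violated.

Zone of each point (C = within 1σ̂, B = 1σ̂–2σ̂, A = 2σ̂–3σ̂, * = beyond 3σ̂; sign = side of CL): 1:+C, 2:-B, 3:-B, 4:-B, 5:-C, 6:-C, 7:-C, 8:-B, 9:-C, 10:-B, 11:-C, 12:-B, 13:-C, 14:+C, 15:+B, 16:+C
Rule 4 (eight consecutive points on the same side of the centre line) is satisfied at point 9.

rule 4 at point 9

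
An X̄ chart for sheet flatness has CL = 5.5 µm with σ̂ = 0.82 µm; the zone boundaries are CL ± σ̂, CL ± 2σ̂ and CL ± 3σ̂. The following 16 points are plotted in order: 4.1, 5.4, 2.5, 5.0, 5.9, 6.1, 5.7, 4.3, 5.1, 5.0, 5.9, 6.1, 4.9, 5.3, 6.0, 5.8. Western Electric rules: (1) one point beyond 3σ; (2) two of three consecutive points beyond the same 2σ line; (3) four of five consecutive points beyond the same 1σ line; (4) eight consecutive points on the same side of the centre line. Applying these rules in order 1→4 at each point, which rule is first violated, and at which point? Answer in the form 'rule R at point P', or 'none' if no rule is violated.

rule 1 at point 3

Zone of each point (C = within 1σ̂, B = 1σ̂–2σ̂, A = 2σ̂–3σ̂, * = beyond 3σ̂; sign = side of CL): 1:-B, 2:-C, 3:-*, 4:-C, 5:+C, 6:+C, 7:+C, 8:-B, 9:-C, 10:-C, 11:+C, 12:+C, 13:-C, 14:-C, 15:+C, 16:+C
Rule 1 (one point beyond the 3σ limits) is satisfied at point 3.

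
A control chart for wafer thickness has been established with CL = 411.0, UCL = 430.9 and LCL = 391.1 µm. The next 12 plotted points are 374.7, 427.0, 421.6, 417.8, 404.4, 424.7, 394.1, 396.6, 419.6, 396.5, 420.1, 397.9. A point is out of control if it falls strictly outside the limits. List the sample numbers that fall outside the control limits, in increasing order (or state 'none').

1

Compare each point to [391.1, 430.9]: sample 1 = 374.7 < LCL.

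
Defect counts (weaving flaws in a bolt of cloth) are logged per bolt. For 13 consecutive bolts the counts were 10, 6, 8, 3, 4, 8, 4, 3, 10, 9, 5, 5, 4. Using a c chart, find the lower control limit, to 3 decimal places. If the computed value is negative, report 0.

c̄ = (10 + 6 + 8 + 3 + 4 + 8 + 4 + 3 + 10 + 9 + 5 + 5 + 4) / 13 = 79 / 13 = 6.0769
LCL = c̄ − 3√c̄ = 6.0769 − 3 × 2.4651 = -1.3185 → 0 (cannot be negative)

0.000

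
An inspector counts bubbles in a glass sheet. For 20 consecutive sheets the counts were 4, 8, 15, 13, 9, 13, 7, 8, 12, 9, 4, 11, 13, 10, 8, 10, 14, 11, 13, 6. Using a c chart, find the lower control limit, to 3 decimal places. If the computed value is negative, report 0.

0.461

c̄ = (4 + 8 + 15 + 13 + 9 + 13 + 7 + 8 + 12 + 9 + 4 + 11 + 13 + 10 + 8 + 10 + 14 + 11 + 13 + 6) / 20 = 198 / 20 = 9.9000
LCL = c̄ − 3√c̄ = 9.9000 − 3 × 3.1464 = 0.4607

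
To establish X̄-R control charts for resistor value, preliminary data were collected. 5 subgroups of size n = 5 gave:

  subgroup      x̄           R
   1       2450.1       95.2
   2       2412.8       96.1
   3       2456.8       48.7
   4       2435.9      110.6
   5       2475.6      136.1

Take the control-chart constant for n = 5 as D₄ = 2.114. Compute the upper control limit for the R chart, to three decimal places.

205.777

R̄ = (95.2 + 96.1 + 48.7 + 110.6 + 136.1) / 5 = 486.7000 / 5 = 97.3400
UCL_R = D₄·R̄ = 2.114 × 97.3400 = 205.7768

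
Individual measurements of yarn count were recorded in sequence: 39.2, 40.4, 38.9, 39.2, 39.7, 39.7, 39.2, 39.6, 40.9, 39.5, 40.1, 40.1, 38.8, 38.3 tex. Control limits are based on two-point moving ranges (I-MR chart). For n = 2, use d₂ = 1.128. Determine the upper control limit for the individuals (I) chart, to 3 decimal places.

X̄ = (39.2 + 40.4 + 38.9 + 39.2 + 39.7 + 39.7 + 39.2 + 39.6 + 40.9 + 39.5 + 40.1 + 40.1 + 38.8 + 38.3) / 14 = 39.5429
Moving ranges: 1.2, 1.5, 0.3, 0.5, 0.0, 0.5, 0.4, 1.3, 1.4, 0.6, 0.0, 1.3, 0.5; M̄R̄ = 9.5000 / 13 = 0.7308
UCL = X̄ + 3·M̄R̄/d₂ = 39.5429 + 3 × 0.7308 / 1.128 = 41.4864

41.486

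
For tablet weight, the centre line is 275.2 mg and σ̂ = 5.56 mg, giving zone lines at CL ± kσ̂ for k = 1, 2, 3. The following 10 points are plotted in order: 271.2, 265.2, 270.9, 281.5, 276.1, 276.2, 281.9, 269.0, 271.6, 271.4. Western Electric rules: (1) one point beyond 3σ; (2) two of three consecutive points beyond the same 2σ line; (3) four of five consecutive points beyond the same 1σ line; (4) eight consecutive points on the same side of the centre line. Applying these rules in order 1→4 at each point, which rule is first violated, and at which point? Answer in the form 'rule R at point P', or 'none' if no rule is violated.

none

Zone of each point (C = within 1σ̂, B = 1σ̂–2σ̂, A = 2σ̂–3σ̂, * = beyond 3σ̂; sign = side of CL): 1:-C, 2:-B, 3:-C, 4:+B, 5:+C, 6:+C, 7:+B, 8:-B, 9:-C, 10:-C
No rule fires across all 10 points.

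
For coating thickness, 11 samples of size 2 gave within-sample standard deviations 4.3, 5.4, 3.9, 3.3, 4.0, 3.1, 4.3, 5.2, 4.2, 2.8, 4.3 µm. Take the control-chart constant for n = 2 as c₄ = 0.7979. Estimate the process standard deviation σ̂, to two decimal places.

s̄ = (4.3 + 5.4 + 3.9 + 3.3 + 4.0 + 3.1 + 4.3 + 5.2 + 4.2 + 2.8 + 4.3) / 11 = 4.0727
σ̂ = s̄ / c₄ = 4.0727 / 0.7979 = 5.1043

5.10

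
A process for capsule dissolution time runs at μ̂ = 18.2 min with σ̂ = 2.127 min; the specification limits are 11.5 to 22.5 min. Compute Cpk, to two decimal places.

Cpu = (USL − μ̂) / (3σ̂) = (22.5 − 18.2) / (3 × 2.127) = 0.6739; Cpl = (μ̂ − LSL) / (3σ̂) = (18.2 − 11.5) / (3 × 2.127) = 1.0500; Cpk = min(Cpu, Cpl) = 0.6739

0.67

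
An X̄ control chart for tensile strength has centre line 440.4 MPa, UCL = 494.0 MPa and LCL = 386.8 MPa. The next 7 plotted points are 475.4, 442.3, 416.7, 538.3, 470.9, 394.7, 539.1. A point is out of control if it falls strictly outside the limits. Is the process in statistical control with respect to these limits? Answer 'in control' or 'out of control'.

Compare each point to [386.8, 494.0]: sample 4 = 538.3 > UCL; sample 7 = 539.1 > UCL.

out of control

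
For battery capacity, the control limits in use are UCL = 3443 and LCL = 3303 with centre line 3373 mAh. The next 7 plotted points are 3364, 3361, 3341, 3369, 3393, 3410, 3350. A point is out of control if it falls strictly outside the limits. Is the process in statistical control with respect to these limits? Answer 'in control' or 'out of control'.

in control

All 7 points lie within [3303, 3443].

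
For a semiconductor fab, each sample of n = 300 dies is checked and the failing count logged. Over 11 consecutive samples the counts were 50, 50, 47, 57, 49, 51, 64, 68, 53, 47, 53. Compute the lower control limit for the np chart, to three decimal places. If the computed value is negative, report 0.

33.648

p̄ = Σdᵢ / (k·n) = 589 / (11 × 300) = 0.17848
LCL = np̄ − 3·√(np̄(1−p̄)) = 53.5455 − 3 × 6.6324 = 33.6483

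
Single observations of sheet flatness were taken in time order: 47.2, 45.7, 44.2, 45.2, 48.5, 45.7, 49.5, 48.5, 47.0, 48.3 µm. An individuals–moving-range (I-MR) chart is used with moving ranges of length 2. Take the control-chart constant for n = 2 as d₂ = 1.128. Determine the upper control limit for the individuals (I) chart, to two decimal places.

52.21

X̄ = (47.2 + 45.7 + 44.2 + 45.2 + 48.5 + 45.7 + 49.5 + 48.5 + 47.0 + 48.3) / 10 = 46.9800
Moving ranges: 1.5, 1.5, 1.0, 3.3, 2.8, 3.8, 1.0, 1.5, 1.3; M̄R̄ = 17.7000 / 9 = 1.9667
UCL = X̄ + 3·M̄R̄/d₂ = 46.9800 + 3 × 1.9667 / 1.128 = 52.2105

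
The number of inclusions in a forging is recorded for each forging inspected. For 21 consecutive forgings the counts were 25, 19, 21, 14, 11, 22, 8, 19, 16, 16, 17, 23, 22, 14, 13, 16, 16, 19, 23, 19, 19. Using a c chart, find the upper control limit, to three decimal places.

c̄ = (25 + 19 + 21 + 14 + 11 + 22 + 8 + 19 + 16 + 16 + 17 + 23 + 22 + 14 + 13 + 16 + 16 + 19 + 23 + 19 + 19) / 21 = 372 / 21 = 17.7143
UCL = c̄ + 3√c̄ = 17.7143 + 3 × √17.7143 = 17.7143 + 3 × 4.2088 = 30.3408

30.341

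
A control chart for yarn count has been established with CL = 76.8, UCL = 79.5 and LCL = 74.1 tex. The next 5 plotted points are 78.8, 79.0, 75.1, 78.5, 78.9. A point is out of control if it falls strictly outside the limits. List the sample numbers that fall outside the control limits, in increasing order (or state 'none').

none

All 5 points lie within [74.1, 79.5].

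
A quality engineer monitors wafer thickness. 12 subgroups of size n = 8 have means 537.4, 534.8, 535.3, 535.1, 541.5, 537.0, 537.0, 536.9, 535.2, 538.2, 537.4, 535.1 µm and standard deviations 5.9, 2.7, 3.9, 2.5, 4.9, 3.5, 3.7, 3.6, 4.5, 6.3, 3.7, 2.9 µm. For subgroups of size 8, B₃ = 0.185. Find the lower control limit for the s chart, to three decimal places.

s̄ = (5.9 + 2.7 + 3.9 + 2.5 + 4.9 + 3.5 + 3.7 + 3.6 + 4.5 + 6.3 + 3.7 + 2.9) / 12 = 4.0083
LCL_s = B₃·s̄ = 0.185 × 4.0083 = 0.7415

0.742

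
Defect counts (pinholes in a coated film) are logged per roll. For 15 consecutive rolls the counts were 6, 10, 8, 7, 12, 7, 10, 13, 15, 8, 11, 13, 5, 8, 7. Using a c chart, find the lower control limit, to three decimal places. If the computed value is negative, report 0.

c̄ = (6 + 10 + 8 + 7 + 12 + 7 + 10 + 13 + 15 + 8 + 11 + 13 + 5 + 8 + 7) / 15 = 140 / 15 = 9.3333
LCL = c̄ − 3√c̄ = 9.3333 − 3 × 3.0551 = 0.1682

0.168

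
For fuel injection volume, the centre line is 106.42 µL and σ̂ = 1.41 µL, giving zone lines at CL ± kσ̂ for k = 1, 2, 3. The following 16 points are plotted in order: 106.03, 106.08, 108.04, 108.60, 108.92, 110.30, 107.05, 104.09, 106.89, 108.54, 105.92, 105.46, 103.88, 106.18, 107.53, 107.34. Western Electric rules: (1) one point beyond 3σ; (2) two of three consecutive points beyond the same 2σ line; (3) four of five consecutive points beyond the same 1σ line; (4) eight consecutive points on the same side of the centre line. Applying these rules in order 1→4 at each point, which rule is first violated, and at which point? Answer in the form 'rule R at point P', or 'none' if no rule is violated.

Zone of each point (C = within 1σ̂, B = 1σ̂–2σ̂, A = 2σ̂–3σ̂, * = beyond 3σ̂; sign = side of CL): 1:-C, 2:-C, 3:+B, 4:+B, 5:+B, 6:+A, 7:+C, 8:-B, 9:+C, 10:+B, 11:-C, 12:-C, 13:-B, 14:-C, 15:+C, 16:+C
Rule 3 (four of five consecutive points beyond the same 1σ limit) is satisfied at point 6.

rule 3 at point 6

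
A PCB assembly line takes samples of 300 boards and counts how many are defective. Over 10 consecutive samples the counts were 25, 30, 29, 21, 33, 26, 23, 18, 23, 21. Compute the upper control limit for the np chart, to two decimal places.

39.24

p̄ = Σdᵢ / (k·n) = 249 / (10 × 300) = 0.08300
UCL = np̄ + 3·√(np̄(1−p̄)) = 24.9000 + 3 × √(24.9000×0.91700) = 24.9000 + 3 × 4.7784 = 39.2353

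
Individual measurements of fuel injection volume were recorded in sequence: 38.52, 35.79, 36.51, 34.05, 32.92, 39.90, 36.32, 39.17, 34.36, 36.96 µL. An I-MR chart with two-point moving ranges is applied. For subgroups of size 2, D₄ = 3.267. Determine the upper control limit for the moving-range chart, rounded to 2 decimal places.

10.11

Moving ranges: 2.73, 0.72, 2.46, 1.13, 6.98, 3.58, 2.85, 4.81, 2.60; M̄R̄ = 27.8600 / 9 = 3.0956
UCL_MR = D₄·M̄R̄ = 3.267 × 3.0956 = 10.1132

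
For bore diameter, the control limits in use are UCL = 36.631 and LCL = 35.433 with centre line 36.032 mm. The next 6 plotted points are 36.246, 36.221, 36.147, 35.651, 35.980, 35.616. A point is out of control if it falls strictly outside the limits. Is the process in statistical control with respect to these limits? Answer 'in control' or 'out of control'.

in control

All 6 points lie within [35.433, 36.631].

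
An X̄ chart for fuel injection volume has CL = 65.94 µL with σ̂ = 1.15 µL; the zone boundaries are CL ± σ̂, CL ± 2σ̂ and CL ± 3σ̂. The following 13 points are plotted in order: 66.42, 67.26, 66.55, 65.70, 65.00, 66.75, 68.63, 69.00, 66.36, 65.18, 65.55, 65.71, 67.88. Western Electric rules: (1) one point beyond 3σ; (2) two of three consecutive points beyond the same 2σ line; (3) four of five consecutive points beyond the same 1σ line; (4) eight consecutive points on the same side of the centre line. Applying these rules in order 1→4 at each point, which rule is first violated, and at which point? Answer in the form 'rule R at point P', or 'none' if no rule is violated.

Zone of each point (C = within 1σ̂, B = 1σ̂–2σ̂, A = 2σ̂–3σ̂, * = beyond 3σ̂; sign = side of CL): 1:+C, 2:+B, 3:+C, 4:-C, 5:-C, 6:+C, 7:+A, 8:+A, 9:+C, 10:-C, 11:-C, 12:-C, 13:+B
Rule 2 (two of three consecutive points beyond the same 2σ limit) is satisfied at point 8.

rule 2 at point 8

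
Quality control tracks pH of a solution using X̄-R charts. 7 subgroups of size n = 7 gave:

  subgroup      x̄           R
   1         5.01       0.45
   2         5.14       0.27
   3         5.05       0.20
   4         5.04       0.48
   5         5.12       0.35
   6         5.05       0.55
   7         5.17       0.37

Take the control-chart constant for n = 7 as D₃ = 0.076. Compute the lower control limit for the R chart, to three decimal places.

R̄ = (0.45 + 0.27 + 0.20 + 0.48 + 0.35 + 0.55 + 0.37) / 7 = 2.6700 / 7 = 0.3814
LCL_R = D₃·R̄ = 0.076 × 0.3814 = 0.0290

0.029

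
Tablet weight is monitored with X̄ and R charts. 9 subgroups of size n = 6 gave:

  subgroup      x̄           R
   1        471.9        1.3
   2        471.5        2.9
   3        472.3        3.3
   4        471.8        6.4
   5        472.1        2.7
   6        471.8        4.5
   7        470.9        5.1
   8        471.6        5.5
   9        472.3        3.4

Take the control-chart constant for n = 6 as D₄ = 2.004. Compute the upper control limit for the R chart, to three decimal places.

7.816

R̄ = (1.3 + 2.9 + 3.3 + 6.4 + 2.7 + 4.5 + 5.1 + 5.5 + 3.4) / 9 = 35.1000 / 9 = 3.9000
UCL_R = D₄·R̄ = 2.004 × 3.9000 = 7.8156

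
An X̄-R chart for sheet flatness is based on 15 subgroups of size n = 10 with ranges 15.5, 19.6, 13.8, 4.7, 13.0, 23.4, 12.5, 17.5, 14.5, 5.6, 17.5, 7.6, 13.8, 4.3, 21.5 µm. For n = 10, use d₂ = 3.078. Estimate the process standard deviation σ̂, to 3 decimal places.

R̄ = (15.5 + 19.6 + 13.8 + 4.7 + 13.0 + 23.4 + 12.5 + 17.5 + 14.5 + 5.6 + 17.5 + 7.6 + 13.8 + 4.3 + 21.5) / 15 = 13.6533
σ̂ = R̄ / d₂ = 13.6533 / 3.078 = 4.4358

4.436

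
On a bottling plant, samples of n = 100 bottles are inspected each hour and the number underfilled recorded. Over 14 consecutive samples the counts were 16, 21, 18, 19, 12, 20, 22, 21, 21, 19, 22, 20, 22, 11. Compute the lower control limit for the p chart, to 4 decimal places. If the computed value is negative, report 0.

p̄ = Σdᵢ / (k·n) = 264 / (14 × 100) = 0.18857
LCL = p̄ − 3·√(p̄(1−p̄)/n) = 0.18857 − 3 × 0.03912 = 0.07122

0.0712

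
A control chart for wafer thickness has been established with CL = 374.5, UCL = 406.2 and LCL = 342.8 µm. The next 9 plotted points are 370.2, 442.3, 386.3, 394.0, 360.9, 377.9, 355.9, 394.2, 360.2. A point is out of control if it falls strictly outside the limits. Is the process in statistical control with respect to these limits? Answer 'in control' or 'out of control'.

out of control

Compare each point to [342.8, 406.2]: sample 2 = 442.3 > UCL.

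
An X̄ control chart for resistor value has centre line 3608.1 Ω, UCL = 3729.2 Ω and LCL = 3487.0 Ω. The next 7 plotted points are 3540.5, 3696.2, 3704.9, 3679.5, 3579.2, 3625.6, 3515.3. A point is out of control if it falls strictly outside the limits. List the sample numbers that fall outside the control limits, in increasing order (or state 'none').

All 7 points lie within [3487.0, 3729.2].

none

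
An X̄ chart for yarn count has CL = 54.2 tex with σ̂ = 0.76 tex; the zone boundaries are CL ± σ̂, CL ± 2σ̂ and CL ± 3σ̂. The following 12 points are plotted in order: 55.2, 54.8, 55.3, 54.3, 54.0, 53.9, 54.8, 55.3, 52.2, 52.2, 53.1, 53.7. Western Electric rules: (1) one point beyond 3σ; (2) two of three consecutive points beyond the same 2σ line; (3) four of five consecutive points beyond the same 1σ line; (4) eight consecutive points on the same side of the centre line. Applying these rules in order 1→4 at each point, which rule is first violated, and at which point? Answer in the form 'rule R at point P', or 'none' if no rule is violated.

Zone of each point (C = within 1σ̂, B = 1σ̂–2σ̂, A = 2σ̂–3σ̂, * = beyond 3σ̂; sign = side of CL): 1:+B, 2:+C, 3:+B, 4:+C, 5:-C, 6:-C, 7:+C, 8:+B, 9:-A, 10:-A, 11:-B, 12:-C
Rule 2 (two of three consecutive points beyond the same 2σ limit) is satisfied at point 10.

rule 2 at point 10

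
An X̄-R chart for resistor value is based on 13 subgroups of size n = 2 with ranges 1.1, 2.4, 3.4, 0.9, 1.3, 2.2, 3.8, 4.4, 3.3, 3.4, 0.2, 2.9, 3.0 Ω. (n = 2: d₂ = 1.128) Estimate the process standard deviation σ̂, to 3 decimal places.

R̄ = (1.1 + 2.4 + 3.4 + 0.9 + 1.3 + 2.2 + 3.8 + 4.4 + 3.3 + 3.4 + 0.2 + 2.9 + 3.0) / 13 = 2.4846
σ̂ = R̄ / d₂ = 2.4846 / 1.128 = 2.2027

2.203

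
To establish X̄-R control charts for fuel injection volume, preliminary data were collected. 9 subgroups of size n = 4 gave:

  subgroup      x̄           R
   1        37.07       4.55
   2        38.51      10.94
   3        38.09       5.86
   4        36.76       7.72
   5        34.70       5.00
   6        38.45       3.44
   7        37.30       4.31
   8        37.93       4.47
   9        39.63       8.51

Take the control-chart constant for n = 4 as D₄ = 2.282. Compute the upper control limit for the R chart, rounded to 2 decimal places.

13.89

R̄ = (4.55 + 10.94 + 5.86 + 7.72 + 5.00 + 3.44 + 4.31 + 4.47 + 8.51) / 9 = 54.8000 / 9 = 6.0889
UCL_R = D₄·R̄ = 2.282 × 6.0889 = 13.8948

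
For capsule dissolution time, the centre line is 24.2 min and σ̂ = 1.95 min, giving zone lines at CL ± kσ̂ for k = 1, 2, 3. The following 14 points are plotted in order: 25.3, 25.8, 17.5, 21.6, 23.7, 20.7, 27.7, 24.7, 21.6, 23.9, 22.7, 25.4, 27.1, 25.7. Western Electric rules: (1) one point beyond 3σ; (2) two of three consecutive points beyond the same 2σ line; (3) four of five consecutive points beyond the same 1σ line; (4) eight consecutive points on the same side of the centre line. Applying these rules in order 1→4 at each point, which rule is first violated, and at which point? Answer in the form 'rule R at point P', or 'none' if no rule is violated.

Zone of each point (C = within 1σ̂, B = 1σ̂–2σ̂, A = 2σ̂–3σ̂, * = beyond 3σ̂; sign = side of CL): 1:+C, 2:+C, 3:-*, 4:-B, 5:-C, 6:-B, 7:+B, 8:+C, 9:-B, 10:-C, 11:-C, 12:+C, 13:+B, 14:+C
Rule 1 (one point beyond the 3σ limits) is satisfied at point 3.

rule 1 at point 3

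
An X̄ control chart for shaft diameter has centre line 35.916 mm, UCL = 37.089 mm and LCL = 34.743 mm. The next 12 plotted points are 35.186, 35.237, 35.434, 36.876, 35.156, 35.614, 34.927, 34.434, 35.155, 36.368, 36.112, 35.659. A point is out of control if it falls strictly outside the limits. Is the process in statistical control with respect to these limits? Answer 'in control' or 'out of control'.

Compare each point to [34.743, 37.089]: sample 8 = 34.434 < LCL.

out of control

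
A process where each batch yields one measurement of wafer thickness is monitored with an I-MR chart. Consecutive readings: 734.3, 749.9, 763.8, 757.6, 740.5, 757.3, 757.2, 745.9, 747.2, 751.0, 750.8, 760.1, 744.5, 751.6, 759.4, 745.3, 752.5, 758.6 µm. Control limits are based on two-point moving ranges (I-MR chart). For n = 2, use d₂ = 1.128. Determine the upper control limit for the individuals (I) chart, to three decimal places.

X̄ = (734.3 + 749.9 + 763.8 + 757.6 + 740.5 + 757.3 + 757.2 + 745.9 + 747.2 + 751.0 + 750.8 + 760.1 + 744.5 + 751.6 + 759.4 + 745.3 + 752.5 + 758.6) / 18 = 751.5278
Moving ranges: 15.6, 13.9, 6.2, 17.1, 16.8, 0.1, 11.3, 1.3, 3.8, 0.2, 9.3, 15.6, 7.1, 7.8, 14.1, 7.2, 6.1; M̄R̄ = 153.5000 / 17 = 9.0294
UCL = X̄ + 3·M̄R̄/d₂ = 751.5278 + 3 × 9.0294 / 1.128 = 775.5422

775.542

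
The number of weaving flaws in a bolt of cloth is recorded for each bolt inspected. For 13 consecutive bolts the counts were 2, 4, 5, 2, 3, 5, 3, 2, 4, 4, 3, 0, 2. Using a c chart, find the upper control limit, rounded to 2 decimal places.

c̄ = (2 + 4 + 5 + 2 + 3 + 5 + 3 + 2 + 4 + 4 + 3 + 0 + 2) / 13 = 39 / 13 = 3.0000
UCL = c̄ + 3√c̄ = 3.0000 + 3 × √3.0000 = 3.0000 + 3 × 1.7321 = 8.1962

8.20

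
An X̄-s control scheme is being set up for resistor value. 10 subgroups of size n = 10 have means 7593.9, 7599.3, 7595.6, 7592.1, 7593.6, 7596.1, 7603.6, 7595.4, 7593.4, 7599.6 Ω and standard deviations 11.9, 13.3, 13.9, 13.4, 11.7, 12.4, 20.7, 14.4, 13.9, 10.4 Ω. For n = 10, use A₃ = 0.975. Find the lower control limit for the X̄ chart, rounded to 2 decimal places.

7583.00

X̄̄ = (7593.9 + 7599.3 + 7595.6 + 7592.1 + 7593.6 + 7596.1 + 7603.6 + 7595.4 + 7593.4 + 7599.6) / 10 = 7596.2600
s̄ = (11.9 + 13.3 + 13.9 + 13.4 + 11.7 + 12.4 + 20.7 + 14.4 + 13.9 + 10.4) / 10 = 13.6000
LCL = X̄̄ − A₃·s̄ = 7596.2600 − 0.975 × 13.6000 = 7583.0000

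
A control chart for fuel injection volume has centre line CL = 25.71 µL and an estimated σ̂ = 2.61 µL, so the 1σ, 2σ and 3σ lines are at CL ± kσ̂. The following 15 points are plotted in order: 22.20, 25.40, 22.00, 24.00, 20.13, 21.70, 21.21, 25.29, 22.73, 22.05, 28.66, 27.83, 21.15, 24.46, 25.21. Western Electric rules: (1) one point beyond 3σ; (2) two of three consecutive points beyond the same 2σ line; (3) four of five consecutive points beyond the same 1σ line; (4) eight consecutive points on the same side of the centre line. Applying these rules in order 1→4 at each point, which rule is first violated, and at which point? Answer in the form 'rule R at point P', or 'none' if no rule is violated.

rule 3 at point 7

Zone of each point (C = within 1σ̂, B = 1σ̂–2σ̂, A = 2σ̂–3σ̂, * = beyond 3σ̂; sign = side of CL): 1:-B, 2:-C, 3:-B, 4:-C, 5:-A, 6:-B, 7:-B, 8:-C, 9:-B, 10:-B, 11:+B, 12:+C, 13:-B, 14:-C, 15:-C
Rule 3 (four of five consecutive points beyond the same 1σ limit) is satisfied at point 7.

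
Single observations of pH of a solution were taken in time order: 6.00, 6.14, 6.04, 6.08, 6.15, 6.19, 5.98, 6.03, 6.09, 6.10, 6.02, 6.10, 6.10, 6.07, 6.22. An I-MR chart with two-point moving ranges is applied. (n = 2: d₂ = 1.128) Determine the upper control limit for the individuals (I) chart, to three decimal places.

6.289

X̄ = (6.00 + 6.14 + 6.04 + 6.08 + 6.15 + 6.19 + 5.98 + 6.03 + 6.09 + 6.10 + 6.02 + 6.10 + 6.10 + 6.07 + 6.22) / 15 = 6.0873
Moving ranges: 0.14, 0.10, 0.04, 0.07, 0.04, 0.21, 0.05, 0.06, 0.01, 0.08, 0.08, 0.00, 0.03, 0.15; M̄R̄ = 1.0600 / 14 = 0.0757
UCL = X̄ + 3·M̄R̄/d₂ = 6.0873 + 3 × 0.0757 / 1.128 = 6.2887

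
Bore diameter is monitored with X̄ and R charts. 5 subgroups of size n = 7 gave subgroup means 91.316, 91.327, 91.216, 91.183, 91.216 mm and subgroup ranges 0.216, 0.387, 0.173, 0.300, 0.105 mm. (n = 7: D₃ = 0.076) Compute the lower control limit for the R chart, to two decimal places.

R̄ = (0.216 + 0.387 + 0.173 + 0.300 + 0.105) / 5 = 1.1810 / 5 = 0.2362
LCL_R = D₃·R̄ = 0.076 × 0.2362 = 0.0180

0.02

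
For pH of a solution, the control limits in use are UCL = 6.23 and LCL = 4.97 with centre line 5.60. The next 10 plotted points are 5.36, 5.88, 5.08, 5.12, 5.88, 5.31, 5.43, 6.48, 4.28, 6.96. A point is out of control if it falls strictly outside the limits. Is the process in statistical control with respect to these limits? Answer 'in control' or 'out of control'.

out of control

Compare each point to [4.97, 6.23]: sample 8 = 6.48 > UCL; sample 9 = 4.28 < LCL; sample 10 = 6.96 > UCL.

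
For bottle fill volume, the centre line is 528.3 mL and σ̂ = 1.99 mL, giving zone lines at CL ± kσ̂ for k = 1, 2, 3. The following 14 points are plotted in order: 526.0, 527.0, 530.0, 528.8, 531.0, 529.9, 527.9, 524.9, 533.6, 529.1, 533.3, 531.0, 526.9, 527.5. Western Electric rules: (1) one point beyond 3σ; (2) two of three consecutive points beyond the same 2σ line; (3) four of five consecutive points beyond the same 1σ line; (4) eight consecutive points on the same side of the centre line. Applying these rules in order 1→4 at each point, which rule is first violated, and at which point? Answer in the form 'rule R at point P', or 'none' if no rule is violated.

Zone of each point (C = within 1σ̂, B = 1σ̂–2σ̂, A = 2σ̂–3σ̂, * = beyond 3σ̂; sign = side of CL): 1:-B, 2:-C, 3:+C, 4:+C, 5:+B, 6:+C, 7:-C, 8:-B, 9:+A, 10:+C, 11:+A, 12:+B, 13:-C, 14:-C
Rule 2 (two of three consecutive points beyond the same 2σ limit) is satisfied at point 11.

rule 2 at point 11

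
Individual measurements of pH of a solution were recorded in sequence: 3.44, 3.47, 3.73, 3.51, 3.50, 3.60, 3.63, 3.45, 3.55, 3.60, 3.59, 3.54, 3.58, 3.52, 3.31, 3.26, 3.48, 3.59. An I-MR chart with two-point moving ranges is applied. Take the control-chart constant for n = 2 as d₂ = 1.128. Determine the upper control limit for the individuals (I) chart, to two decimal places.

X̄ = (3.44 + 3.47 + 3.73 + 3.51 + 3.50 + 3.60 + 3.63 + 3.45 + 3.55 + 3.60 + 3.59 + 3.54 + 3.58 + 3.52 + 3.31 + 3.26 + 3.48 + 3.59) / 18 = 3.5194
Moving ranges: 0.03, 0.26, 0.22, 0.01, 0.10, 0.03, 0.18, 0.10, 0.05, 0.01, 0.05, 0.04, 0.06, 0.21, 0.05, 0.22, 0.11; M̄R̄ = 1.7300 / 17 = 0.1018
UCL = X̄ + 3·M̄R̄/d₂ = 3.5194 + 3 × 0.1018 / 1.128 = 3.7901

3.79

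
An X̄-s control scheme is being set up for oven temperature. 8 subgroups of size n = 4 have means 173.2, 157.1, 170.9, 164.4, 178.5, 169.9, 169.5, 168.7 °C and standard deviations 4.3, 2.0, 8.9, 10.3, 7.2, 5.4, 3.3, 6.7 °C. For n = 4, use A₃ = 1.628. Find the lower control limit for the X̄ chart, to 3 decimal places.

159.237

X̄̄ = (173.2 + 157.1 + 170.9 + 164.4 + 178.5 + 169.9 + 169.5 + 168.7) / 8 = 169.0250
s̄ = (4.3 + 2.0 + 8.9 + 10.3 + 7.2 + 5.4 + 3.3 + 6.7) / 8 = 6.0125
LCL = X̄̄ − A₃·s̄ = 169.0250 − 1.628 × 6.0125 = 159.2366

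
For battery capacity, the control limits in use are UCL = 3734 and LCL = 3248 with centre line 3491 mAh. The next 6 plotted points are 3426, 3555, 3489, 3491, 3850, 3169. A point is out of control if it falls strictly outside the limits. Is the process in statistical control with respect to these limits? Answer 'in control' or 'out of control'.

out of control

Compare each point to [3248, 3734]: sample 5 = 3850 > UCL; sample 6 = 3169 < LCL.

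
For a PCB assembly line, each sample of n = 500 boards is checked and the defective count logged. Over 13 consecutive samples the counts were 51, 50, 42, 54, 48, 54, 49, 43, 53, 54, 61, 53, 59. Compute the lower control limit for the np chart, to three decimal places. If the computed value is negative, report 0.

31.205

p̄ = Σdᵢ / (k·n) = 671 / (13 × 500) = 0.10323
LCL = np̄ − 3·√(np̄(1−p̄)) = 51.6154 − 3 × 6.8035 = 31.2050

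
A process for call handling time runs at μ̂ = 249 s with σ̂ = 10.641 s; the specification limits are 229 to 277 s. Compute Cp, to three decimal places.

0.752

Cp = (USL − LSL) / (6σ̂) = (277 − 229) / (6 × 10.641) = 48.0000 / 63.8460 = 0.7518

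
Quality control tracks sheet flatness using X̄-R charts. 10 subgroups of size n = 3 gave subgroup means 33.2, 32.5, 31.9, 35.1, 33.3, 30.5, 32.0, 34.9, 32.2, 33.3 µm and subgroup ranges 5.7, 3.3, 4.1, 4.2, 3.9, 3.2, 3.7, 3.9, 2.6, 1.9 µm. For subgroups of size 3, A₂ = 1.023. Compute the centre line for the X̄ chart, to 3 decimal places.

32.890

X̄̄ = (33.2 + 32.5 + 31.9 + 35.1 + 33.3 + 30.5 + 32.0 + 34.9 + 32.2 + 33.3) / 10 = 328.9000 / 10 = 32.8900
CL = X̄̄ = 32.8900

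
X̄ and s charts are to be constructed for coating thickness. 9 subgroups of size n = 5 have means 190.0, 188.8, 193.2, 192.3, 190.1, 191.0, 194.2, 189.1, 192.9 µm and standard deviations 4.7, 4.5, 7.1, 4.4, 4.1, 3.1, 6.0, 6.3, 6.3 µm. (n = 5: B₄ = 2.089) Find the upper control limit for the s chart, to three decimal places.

10.793

s̄ = (4.7 + 4.5 + 7.1 + 4.4 + 4.1 + 3.1 + 6.0 + 6.3 + 6.3) / 9 = 5.1667
UCL_s = B₄·s̄ = 2.089 × 5.1667 = 10.7932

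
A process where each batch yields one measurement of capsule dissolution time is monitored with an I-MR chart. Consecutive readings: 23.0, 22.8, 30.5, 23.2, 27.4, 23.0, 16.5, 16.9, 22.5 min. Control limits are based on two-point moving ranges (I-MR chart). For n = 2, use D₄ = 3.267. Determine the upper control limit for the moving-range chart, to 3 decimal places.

Moving ranges: 0.2, 7.7, 7.3, 4.2, 4.4, 6.5, 0.4, 5.6; M̄R̄ = 36.3000 / 8 = 4.5375
UCL_MR = D₄·M̄R̄ = 3.267 × 4.5375 = 14.8240

14.824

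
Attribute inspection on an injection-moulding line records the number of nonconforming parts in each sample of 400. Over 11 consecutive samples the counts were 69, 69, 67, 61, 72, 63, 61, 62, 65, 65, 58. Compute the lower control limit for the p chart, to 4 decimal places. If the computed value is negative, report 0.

p̄ = Σdᵢ / (k·n) = 712 / (11 × 400) = 0.16182
LCL = p̄ − 3·√(p̄(1−p̄)/n) = 0.16182 − 3 × 0.01841 = 0.10658

0.1066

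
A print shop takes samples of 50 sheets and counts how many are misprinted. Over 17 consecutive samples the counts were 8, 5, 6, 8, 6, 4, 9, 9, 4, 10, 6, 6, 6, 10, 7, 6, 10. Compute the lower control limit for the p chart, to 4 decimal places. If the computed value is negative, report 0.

0.0000

p̄ = Σdᵢ / (k·n) = 120 / (17 × 50) = 0.14118
LCL = p̄ − 3·√(p̄(1−p̄)/n) = 0.14118 − 3 × 0.04924 = -0.00655 → 0 (negative, so LCL = 0)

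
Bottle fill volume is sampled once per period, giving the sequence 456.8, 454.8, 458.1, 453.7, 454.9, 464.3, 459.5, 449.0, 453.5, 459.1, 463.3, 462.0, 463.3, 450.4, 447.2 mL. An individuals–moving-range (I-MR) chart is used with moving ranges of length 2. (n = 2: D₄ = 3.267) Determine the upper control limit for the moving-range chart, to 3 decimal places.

Moving ranges: 2.0, 3.3, 4.4, 1.2, 9.4, 4.8, 10.5, 4.5, 5.6, 4.2, 1.3, 1.3, 12.9, 3.2; M̄R̄ = 68.6000 / 14 = 4.9000
UCL_MR = D₄·M̄R̄ = 3.267 × 4.9000 = 16.0083

16.008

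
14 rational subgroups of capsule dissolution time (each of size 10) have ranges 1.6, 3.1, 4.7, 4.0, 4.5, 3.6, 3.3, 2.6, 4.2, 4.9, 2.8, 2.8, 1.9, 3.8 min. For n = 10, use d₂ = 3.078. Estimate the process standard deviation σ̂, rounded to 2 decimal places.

1.11

R̄ = (1.6 + 3.1 + 4.7 + 4.0 + 4.5 + 3.6 + 3.3 + 2.6 + 4.2 + 4.9 + 2.8 + 2.8 + 1.9 + 3.8) / 14 = 3.4143
σ̂ = R̄ / d₂ = 3.4143 / 3.078 = 1.1093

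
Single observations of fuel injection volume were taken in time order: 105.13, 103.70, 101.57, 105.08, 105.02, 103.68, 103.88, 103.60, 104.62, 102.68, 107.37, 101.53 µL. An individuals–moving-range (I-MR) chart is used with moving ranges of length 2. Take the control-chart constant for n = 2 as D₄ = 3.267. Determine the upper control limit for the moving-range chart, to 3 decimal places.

6.665

Moving ranges: 1.43, 2.13, 3.51, 0.06, 1.34, 0.20, 0.28, 1.02, 1.94, 4.69, 5.84; M̄R̄ = 22.4400 / 11 = 2.0400
UCL_MR = D₄·M̄R̄ = 3.267 × 2.0400 = 6.6647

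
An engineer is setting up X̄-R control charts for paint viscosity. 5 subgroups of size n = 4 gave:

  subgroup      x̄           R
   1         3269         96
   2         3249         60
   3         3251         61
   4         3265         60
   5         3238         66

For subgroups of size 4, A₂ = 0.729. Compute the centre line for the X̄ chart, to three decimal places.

3254.400

X̄̄ = (3269 + 3249 + 3251 + 3265 + 3238) / 5 = 16272.0000 / 5 = 3254.4000
CL = X̄̄ = 3254.4000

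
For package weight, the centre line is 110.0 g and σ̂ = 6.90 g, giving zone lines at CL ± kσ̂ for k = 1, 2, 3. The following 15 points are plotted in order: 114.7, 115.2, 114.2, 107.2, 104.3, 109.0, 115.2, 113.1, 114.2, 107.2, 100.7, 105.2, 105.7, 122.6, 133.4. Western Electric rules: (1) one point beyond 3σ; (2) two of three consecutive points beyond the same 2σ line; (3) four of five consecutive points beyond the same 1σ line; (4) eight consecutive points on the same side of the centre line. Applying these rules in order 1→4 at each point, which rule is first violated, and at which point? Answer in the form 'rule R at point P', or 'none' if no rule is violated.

Zone of each point (C = within 1σ̂, B = 1σ̂–2σ̂, A = 2σ̂–3σ̂, * = beyond 3σ̂; sign = side of CL): 1:+C, 2:+C, 3:+C, 4:-C, 5:-C, 6:-C, 7:+C, 8:+C, 9:+C, 10:-C, 11:-B, 12:-C, 13:-C, 14:+B, 15:+*
Rule 1 (one point beyond the 3σ limits) is satisfied at point 15.

rule 1 at point 15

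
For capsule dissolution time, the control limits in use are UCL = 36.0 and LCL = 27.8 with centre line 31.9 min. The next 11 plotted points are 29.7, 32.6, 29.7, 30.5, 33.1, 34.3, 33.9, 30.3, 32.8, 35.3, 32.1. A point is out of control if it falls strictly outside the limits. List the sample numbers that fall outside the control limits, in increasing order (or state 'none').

All 11 points lie within [27.8, 36.0].

none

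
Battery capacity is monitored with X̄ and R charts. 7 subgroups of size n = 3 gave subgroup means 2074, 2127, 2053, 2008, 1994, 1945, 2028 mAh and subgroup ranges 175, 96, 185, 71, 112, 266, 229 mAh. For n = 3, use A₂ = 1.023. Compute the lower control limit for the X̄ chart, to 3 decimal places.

X̄̄ = (2074 + 2127 + 2053 + 2008 + 1994 + 1945 + 2028) / 7 = 14229.0000 / 7 = 2032.7143
R̄ = (175 + 96 + 185 + 71 + 112 + 266 + 229) / 7 = 1134.0000 / 7 = 162.0000
LCL = X̄̄ − A₂·R̄ = 2032.7143 − 1.023 × 162.0000 = 1866.9883

1866.988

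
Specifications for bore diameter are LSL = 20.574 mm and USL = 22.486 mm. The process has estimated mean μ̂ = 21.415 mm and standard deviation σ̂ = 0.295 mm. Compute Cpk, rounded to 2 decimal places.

0.95

Cpu = (USL − μ̂) / (3σ̂) = (22.486 − 21.415) / (3 × 0.295) = 1.2102; Cpl = (μ̂ − LSL) / (3σ̂) = (21.415 − 20.574) / (3 × 0.295) = 0.9503; Cpk = min(Cpu, Cpl) = 0.9503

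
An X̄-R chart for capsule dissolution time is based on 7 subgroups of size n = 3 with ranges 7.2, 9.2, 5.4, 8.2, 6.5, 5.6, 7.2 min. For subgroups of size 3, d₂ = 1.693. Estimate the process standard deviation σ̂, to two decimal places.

R̄ = (7.2 + 9.2 + 5.4 + 8.2 + 6.5 + 5.6 + 7.2) / 7 = 7.0429
σ̂ = R̄ / d₂ = 7.0429 / 1.693 = 4.1600

4.16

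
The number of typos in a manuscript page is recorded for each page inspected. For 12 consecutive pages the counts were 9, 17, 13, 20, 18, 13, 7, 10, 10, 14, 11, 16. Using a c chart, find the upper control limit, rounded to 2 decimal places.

24.05

c̄ = (9 + 17 + 13 + 20 + 18 + 13 + 7 + 10 + 10 + 14 + 11 + 16) / 12 = 158 / 12 = 13.1667
UCL = c̄ + 3√c̄ = 13.1667 + 3 × √13.1667 = 13.1667 + 3 × 3.6286 = 24.0524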